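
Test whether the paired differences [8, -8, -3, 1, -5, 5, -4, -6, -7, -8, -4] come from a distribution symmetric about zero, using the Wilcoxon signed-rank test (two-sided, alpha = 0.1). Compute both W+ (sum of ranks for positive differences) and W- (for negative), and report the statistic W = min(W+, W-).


Step 1: Drop any zero differences (none here) and take |d_i|.
|d| = [8, 8, 3, 1, 5, 5, 4, 6, 7, 8, 4]
Step 2: Midrank |d_i| (ties get averaged ranks).
ranks: |8|->10, |8|->10, |3|->2, |1|->1, |5|->5.5, |5|->5.5, |4|->3.5, |6|->7, |7|->8, |8|->10, |4|->3.5
Step 3: Attach original signs; sum ranks with positive sign and with negative sign.
W+ = 10 + 1 + 5.5 = 16.5
W- = 10 + 2 + 5.5 + 3.5 + 7 + 8 + 10 + 3.5 = 49.5
(Check: W+ + W- = 66 should equal n(n+1)/2 = 66.)
Step 4: Test statistic W = min(W+, W-) = 16.5.
Step 5: Ties in |d|, so use the tie-corrected normal approximation.
        E[W] = n(n+1)/4 = 11*12/4 = 33.
        Tie groups: |d|=4 (t=2), |d|=5 (t=2), |d|=8 (t=3); sum(t^3 - t) = 36.
        Var[W] = n(n+1)(2n+1)/24 - sum(t^3-t)/48 = 3036/24 - 36/48 = 125.75.
        z = (W - E[W]) / sqrt(Var[W]) = (16.5 - 33) / 11.2138 = -1.4714.
        Two-sided p = 2*Phi(z) = 0.141184.
Step 6: alpha = 0.1. fail to reject H0.

W+ = 16.5, W- = 49.5, W = min = 16.5, p = 0.141184, fail to reject H0.


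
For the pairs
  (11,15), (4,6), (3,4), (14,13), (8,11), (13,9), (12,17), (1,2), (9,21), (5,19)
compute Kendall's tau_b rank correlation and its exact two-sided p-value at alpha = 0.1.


Step 1: Enumerate the 45 unordered pairs (i,j) with i<j and classify each by sign(x_j-x_i) * sign(y_j-y_i).
  (1,2):dx=-7,dy=-9->C; (1,3):dx=-8,dy=-11->C; (1,4):dx=+3,dy=-2->D; (1,5):dx=-3,dy=-4->C
  (1,6):dx=+2,dy=-6->D; (1,7):dx=+1,dy=+2->C; (1,8):dx=-10,dy=-13->C; (1,9):dx=-2,dy=+6->D
  (1,10):dx=-6,dy=+4->D; (2,3):dx=-1,dy=-2->C; (2,4):dx=+10,dy=+7->C; (2,5):dx=+4,dy=+5->C
  (2,6):dx=+9,dy=+3->C; (2,7):dx=+8,dy=+11->C; (2,8):dx=-3,dy=-4->C; (2,9):dx=+5,dy=+15->C
  (2,10):dx=+1,dy=+13->C; (3,4):dx=+11,dy=+9->C; (3,5):dx=+5,dy=+7->C; (3,6):dx=+10,dy=+5->C
  (3,7):dx=+9,dy=+13->C; (3,8):dx=-2,dy=-2->C; (3,9):dx=+6,dy=+17->C; (3,10):dx=+2,dy=+15->C
  (4,5):dx=-6,dy=-2->C; (4,6):dx=-1,dy=-4->C; (4,7):dx=-2,dy=+4->D; (4,8):dx=-13,dy=-11->C
  (4,9):dx=-5,dy=+8->D; (4,10):dx=-9,dy=+6->D; (5,6):dx=+5,dy=-2->D; (5,7):dx=+4,dy=+6->C
  (5,8):dx=-7,dy=-9->C; (5,9):dx=+1,dy=+10->C; (5,10):dx=-3,dy=+8->D; (6,7):dx=-1,dy=+8->D
  (6,8):dx=-12,dy=-7->C; (6,9):dx=-4,dy=+12->D; (6,10):dx=-8,dy=+10->D; (7,8):dx=-11,dy=-15->C
  (7,9):dx=-3,dy=+4->D; (7,10):dx=-7,dy=+2->D; (8,9):dx=+8,dy=+19->C; (8,10):dx=+4,dy=+17->C
  (9,10):dx=-4,dy=-2->C
Step 2: C = 31, D = 14, total pairs = 45.
Step 3: tau = (C - D)/(n(n-1)/2) = (31 - 14)/45 = 0.377778.
Step 4: Exact two-sided p-value (enumerate n! = 3628800 permutations of y under H0): p = 0.155742.
Step 5: alpha = 0.1. fail to reject H0.

tau_b = 0.3778 (C=31, D=14), p = 0.155742, fail to reject H0.


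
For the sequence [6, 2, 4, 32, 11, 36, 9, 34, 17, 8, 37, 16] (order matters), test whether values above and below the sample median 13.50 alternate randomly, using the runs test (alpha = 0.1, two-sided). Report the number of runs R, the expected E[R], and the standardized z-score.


Step 1: Compute median = 13.50; label A = above, B = below.
Labels in order: BBBABABAABAA  (n_A = 6, n_B = 6)
Step 2: Count runs R = 8.
Step 3: Under H0 (random ordering), E[R] = 2*n_A*n_B/(n_A+n_B) + 1 = 2*6*6/12 + 1 = 7.0000.
        Var[R] = 2*n_A*n_B*(2*n_A*n_B - n_A - n_B) / ((n_A+n_B)^2 * (n_A+n_B-1)) = 4320/1584 = 2.7273.
        SD[R] = 1.6514.
Step 4: Continuity-corrected z = (R - 0.5 - E[R]) / SD[R] = (8 - 0.5 - 7.0000) / 1.6514 = 0.3028.
Step 5: Two-sided p-value via normal approximation = 2*(1 - Phi(|z|)) = 0.762069.
Step 6: alpha = 0.1. fail to reject H0.

R = 8, z = 0.3028, p = 0.762069, fail to reject H0.


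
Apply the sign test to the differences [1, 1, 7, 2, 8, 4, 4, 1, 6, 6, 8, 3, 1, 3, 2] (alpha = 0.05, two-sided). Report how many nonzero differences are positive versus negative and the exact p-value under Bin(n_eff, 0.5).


Step 1: Discard zero differences. Original n = 15; n_eff = number of nonzero differences = 15.
Nonzero differences (with sign): +1, +1, +7, +2, +8, +4, +4, +1, +6, +6, +8, +3, +1, +3, +2
Step 2: Count signs: positive = 15, negative = 0.
Step 3: Under H0: P(positive) = 0.5, so the number of positives S ~ Bin(15, 0.5).
Step 4: Two-sided exact p-value = sum of Bin(15,0.5) probabilities at or below the observed probability = 0.000061.
Step 5: alpha = 0.05. reject H0.

n_eff = 15, pos = 15, neg = 0, p = 0.000061, reject H0.


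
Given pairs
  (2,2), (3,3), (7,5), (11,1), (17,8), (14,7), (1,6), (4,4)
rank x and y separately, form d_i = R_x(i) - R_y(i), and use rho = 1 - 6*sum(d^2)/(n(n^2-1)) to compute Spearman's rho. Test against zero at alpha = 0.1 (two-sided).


Step 1: Rank x and y separately (midranks; no ties here).
rank(x): 2->2, 3->3, 7->5, 11->6, 17->8, 14->7, 1->1, 4->4
rank(y): 2->2, 3->3, 5->5, 1->1, 8->8, 7->7, 6->6, 4->4
Step 2: d_i = R_x(i) - R_y(i); compute d_i^2.
  (2-2)^2=0, (3-3)^2=0, (5-5)^2=0, (6-1)^2=25, (8-8)^2=0, (7-7)^2=0, (1-6)^2=25, (4-4)^2=0
sum(d^2) = 50.
Step 3: rho = 1 - 6*50 / (8*(8^2 - 1)) = 1 - 300/504 = 0.404762.
Step 4: Under H0, t = rho * sqrt((n-2)/(1-rho^2)) = 1.0842 ~ t(6).
Step 5: Two-sided p-value from the t-distribution with 6 df = 0.319889.
Step 6: alpha = 0.1. fail to reject H0.

rho = 0.4048, p = 0.319889, fail to reject H0 at alpha = 0.1.


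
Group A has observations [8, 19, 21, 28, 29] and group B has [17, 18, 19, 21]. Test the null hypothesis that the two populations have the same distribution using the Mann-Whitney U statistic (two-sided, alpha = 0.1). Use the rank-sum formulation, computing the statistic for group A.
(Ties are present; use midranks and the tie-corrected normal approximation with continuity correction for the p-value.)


Step 1: Combine and sort all 9 observations; assign midranks.
sorted (value, group): (8,X), (17,Y), (18,Y), (19,X), (19,Y), (21,X), (21,Y), (28,X), (29,X)
ranks: 8->1, 17->2, 18->3, 19->4.5, 19->4.5, 21->6.5, 21->6.5, 28->8, 29->9
Step 2: Rank sum for X: R1 = 1 + 4.5 + 6.5 + 8 + 9 = 29.
Step 3: U_X = R1 - n1(n1+1)/2 = 29 - 5*6/2 = 29 - 15 = 14.
       U_Y = n1*n2 - U_X = 20 - 14 = 6.
Step 4: Ties are present, so use the tie-corrected normal approximation (with continuity correction) for the p-value.
Step 5: p-value = 0.387282; compare to alpha = 0.1. fail to reject H0.

U_X = 14, p = 0.387282, fail to reject H0 at alpha = 0.1.


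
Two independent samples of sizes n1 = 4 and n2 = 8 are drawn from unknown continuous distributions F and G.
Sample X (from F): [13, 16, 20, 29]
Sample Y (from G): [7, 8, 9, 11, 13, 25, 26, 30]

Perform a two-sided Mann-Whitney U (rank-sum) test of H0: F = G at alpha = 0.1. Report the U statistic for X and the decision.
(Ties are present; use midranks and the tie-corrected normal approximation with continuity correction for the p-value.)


Step 1: Combine and sort all 12 observations; assign midranks.
sorted (value, group): (7,Y), (8,Y), (9,Y), (11,Y), (13,X), (13,Y), (16,X), (20,X), (25,Y), (26,Y), (29,X), (30,Y)
ranks: 7->1, 8->2, 9->3, 11->4, 13->5.5, 13->5.5, 16->7, 20->8, 25->9, 26->10, 29->11, 30->12
Step 2: Rank sum for X: R1 = 5.5 + 7 + 8 + 11 = 31.5.
Step 3: U_X = R1 - n1(n1+1)/2 = 31.5 - 4*5/2 = 31.5 - 10 = 21.5.
       U_Y = n1*n2 - U_X = 32 - 21.5 = 10.5.
Step 4: Ties are present, so use the tie-corrected normal approximation (with continuity correction) for the p-value.
Step 5: p-value = 0.394938; compare to alpha = 0.1. fail to reject H0.

U_X = 21.5, p = 0.394938, fail to reject H0 at alpha = 0.1.


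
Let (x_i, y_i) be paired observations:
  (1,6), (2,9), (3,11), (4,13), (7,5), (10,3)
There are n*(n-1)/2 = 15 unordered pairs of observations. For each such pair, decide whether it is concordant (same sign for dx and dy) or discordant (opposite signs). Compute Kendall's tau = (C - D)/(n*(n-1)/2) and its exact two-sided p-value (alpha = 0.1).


Step 1: Enumerate the 15 unordered pairs (i,j) with i<j and classify each by sign(x_j-x_i) * sign(y_j-y_i).
  (1,2):dx=+1,dy=+3->C; (1,3):dx=+2,dy=+5->C; (1,4):dx=+3,dy=+7->C; (1,5):dx=+6,dy=-1->D
  (1,6):dx=+9,dy=-3->D; (2,3):dx=+1,dy=+2->C; (2,4):dx=+2,dy=+4->C; (2,5):dx=+5,dy=-4->D
  (2,6):dx=+8,dy=-6->D; (3,4):dx=+1,dy=+2->C; (3,5):dx=+4,dy=-6->D; (3,6):dx=+7,dy=-8->D
  (4,5):dx=+3,dy=-8->D; (4,6):dx=+6,dy=-10->D; (5,6):dx=+3,dy=-2->D
Step 2: C = 6, D = 9, total pairs = 15.
Step 3: tau = (C - D)/(n(n-1)/2) = (6 - 9)/15 = -0.200000.
Step 4: Exact two-sided p-value (enumerate n! = 720 permutations of y under H0): p = 0.719444.
Step 5: alpha = 0.1. fail to reject H0.

tau_b = -0.2000 (C=6, D=9), p = 0.719444, fail to reject H0.


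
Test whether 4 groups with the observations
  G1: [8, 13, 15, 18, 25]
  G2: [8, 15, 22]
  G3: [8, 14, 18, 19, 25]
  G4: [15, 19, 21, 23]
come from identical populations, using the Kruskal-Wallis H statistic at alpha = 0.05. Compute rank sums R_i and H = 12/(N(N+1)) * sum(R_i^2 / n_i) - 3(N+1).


Step 1: Combine all N = 17 observations and assign midranks.
sorted (value, group, rank): (8,G1,2), (8,G2,2), (8,G3,2), (13,G1,4), (14,G3,5), (15,G1,7), (15,G2,7), (15,G4,7), (18,G1,9.5), (18,G3,9.5), (19,G3,11.5), (19,G4,11.5), (21,G4,13), (22,G2,14), (23,G4,15), (25,G1,16.5), (25,G3,16.5)
Step 2: Sum ranks within each group.
R_1 = 39 (n_1 = 5)
R_2 = 23 (n_2 = 3)
R_3 = 44.5 (n_3 = 5)
R_4 = 46.5 (n_4 = 4)
Step 3: H = 12/(N(N+1)) * sum(R_i^2/n_i) - 3(N+1)
     = 12/(17*18) * (39^2/5 + 23^2/3 + 44.5^2/5 + 46.5^2/4) - 3*18
     = 0.039216 * 1417.15 - 54
     = 1.574346.
Step 4: Ties present; correction factor C = 1 - 66/(17^3 - 17) = 0.986520. Corrected H = 1.574346 / 0.986520 = 1.595859.
Step 5: Under H0, H ~ chi^2(3); p-value = 0.660329.
Step 6: alpha = 0.05. fail to reject H0.

H = 1.5959, df = 3, p = 0.660329, fail to reject H0.


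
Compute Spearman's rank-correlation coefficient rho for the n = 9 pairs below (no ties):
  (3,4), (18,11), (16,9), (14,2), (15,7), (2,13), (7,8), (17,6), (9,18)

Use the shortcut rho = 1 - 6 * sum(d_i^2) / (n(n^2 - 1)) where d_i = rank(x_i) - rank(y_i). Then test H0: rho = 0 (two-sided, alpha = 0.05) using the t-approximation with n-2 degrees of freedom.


Step 1: Rank x and y separately (midranks; no ties here).
rank(x): 3->2, 18->9, 16->7, 14->5, 15->6, 2->1, 7->3, 17->8, 9->4
rank(y): 4->2, 11->7, 9->6, 2->1, 7->4, 13->8, 8->5, 6->3, 18->9
Step 2: d_i = R_x(i) - R_y(i); compute d_i^2.
  (2-2)^2=0, (9-7)^2=4, (7-6)^2=1, (5-1)^2=16, (6-4)^2=4, (1-8)^2=49, (3-5)^2=4, (8-3)^2=25, (4-9)^2=25
sum(d^2) = 128.
Step 3: rho = 1 - 6*128 / (9*(9^2 - 1)) = 1 - 768/720 = -0.066667.
Step 4: Under H0, t = rho * sqrt((n-2)/(1-rho^2)) = -0.1768 ~ t(7).
Step 5: Two-sided p-value from the t-distribution with 7 df = 0.864690.
Step 6: alpha = 0.05. fail to reject H0.

rho = -0.0667, p = 0.864690, fail to reject H0 at alpha = 0.05.


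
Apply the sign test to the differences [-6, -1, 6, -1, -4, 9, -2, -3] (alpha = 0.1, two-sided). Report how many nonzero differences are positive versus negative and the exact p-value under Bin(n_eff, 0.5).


Step 1: Discard zero differences. Original n = 8; n_eff = number of nonzero differences = 8.
Nonzero differences (with sign): -6, -1, +6, -1, -4, +9, -2, -3
Step 2: Count signs: positive = 2, negative = 6.
Step 3: Under H0: P(positive) = 0.5, so the number of positives S ~ Bin(8, 0.5).
Step 4: Two-sided exact p-value = sum of Bin(8,0.5) probabilities at or below the observed probability = 0.289062.
Step 5: alpha = 0.1. fail to reject H0.

n_eff = 8, pos = 2, neg = 6, p = 0.289062, fail to reject H0.


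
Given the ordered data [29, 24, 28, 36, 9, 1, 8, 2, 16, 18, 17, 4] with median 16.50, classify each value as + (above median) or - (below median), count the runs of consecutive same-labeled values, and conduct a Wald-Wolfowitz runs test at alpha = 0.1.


Step 1: Compute median = 16.50; label A = above, B = below.
Labels in order: AAAABBBBBAAB  (n_A = 6, n_B = 6)
Step 2: Count runs R = 4.
Step 3: Under H0 (random ordering), E[R] = 2*n_A*n_B/(n_A+n_B) + 1 = 2*6*6/12 + 1 = 7.0000.
        Var[R] = 2*n_A*n_B*(2*n_A*n_B - n_A - n_B) / ((n_A+n_B)^2 * (n_A+n_B-1)) = 4320/1584 = 2.7273.
        SD[R] = 1.6514.
Step 4: Continuity-corrected z = (R + 0.5 - E[R]) / SD[R] = (4 + 0.5 - 7.0000) / 1.6514 = -1.5138.
Step 5: Two-sided p-value via normal approximation = 2*(1 - Phi(|z|)) = 0.130070.
Step 6: alpha = 0.1. fail to reject H0.

R = 4, z = -1.5138, p = 0.130070, fail to reject H0.


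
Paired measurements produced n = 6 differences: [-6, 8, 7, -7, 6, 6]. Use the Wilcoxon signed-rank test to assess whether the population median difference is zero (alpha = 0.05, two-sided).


Step 1: Drop any zero differences (none here) and take |d_i|.
|d| = [6, 8, 7, 7, 6, 6]
Step 2: Midrank |d_i| (ties get averaged ranks).
ranks: |6|->2, |8|->6, |7|->4.5, |7|->4.5, |6|->2, |6|->2
Step 3: Attach original signs; sum ranks with positive sign and with negative sign.
W+ = 6 + 4.5 + 2 + 2 = 14.5
W- = 2 + 4.5 = 6.5
(Check: W+ + W- = 21 should equal n(n+1)/2 = 21.)
Step 4: Test statistic W = min(W+, W-) = 6.5.
Step 5: Ties in |d|, so use the tie-corrected normal approximation.
        E[W] = n(n+1)/4 = 6*7/4 = 10.5.
        Tie groups: |d|=6 (t=3), |d|=7 (t=2); sum(t^3 - t) = 30.
        Var[W] = n(n+1)(2n+1)/24 - sum(t^3-t)/48 = 546/24 - 30/48 = 22.125.
        z = (W - E[W]) / sqrt(Var[W]) = (6.5 - 10.5) / 4.7037 = -0.8504.
        Two-sided p = 2*Phi(z) = 0.395108.
Step 6: alpha = 0.05. fail to reject H0.

W+ = 14.5, W- = 6.5, W = min = 6.5, p = 0.395108, fail to reject H0.


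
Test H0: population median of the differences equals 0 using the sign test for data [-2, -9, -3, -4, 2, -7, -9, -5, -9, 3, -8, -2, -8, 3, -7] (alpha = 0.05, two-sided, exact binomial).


Step 1: Discard zero differences. Original n = 15; n_eff = number of nonzero differences = 15.
Nonzero differences (with sign): -2, -9, -3, -4, +2, -7, -9, -5, -9, +3, -8, -2, -8, +3, -7
Step 2: Count signs: positive = 3, negative = 12.
Step 3: Under H0: P(positive) = 0.5, so the number of positives S ~ Bin(15, 0.5).
Step 4: Two-sided exact p-value = sum of Bin(15,0.5) probabilities at or below the observed probability = 0.035156.
Step 5: alpha = 0.05. reject H0.

n_eff = 15, pos = 3, neg = 12, p = 0.035156, reject H0.


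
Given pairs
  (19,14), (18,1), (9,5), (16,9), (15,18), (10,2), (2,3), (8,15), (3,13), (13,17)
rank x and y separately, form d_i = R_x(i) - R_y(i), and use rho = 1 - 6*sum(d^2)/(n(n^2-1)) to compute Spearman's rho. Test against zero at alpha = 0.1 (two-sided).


Step 1: Rank x and y separately (midranks; no ties here).
rank(x): 19->10, 18->9, 9->4, 16->8, 15->7, 10->5, 2->1, 8->3, 3->2, 13->6
rank(y): 14->7, 1->1, 5->4, 9->5, 18->10, 2->2, 3->3, 15->8, 13->6, 17->9
Step 2: d_i = R_x(i) - R_y(i); compute d_i^2.
  (10-7)^2=9, (9-1)^2=64, (4-4)^2=0, (8-5)^2=9, (7-10)^2=9, (5-2)^2=9, (1-3)^2=4, (3-8)^2=25, (2-6)^2=16, (6-9)^2=9
sum(d^2) = 154.
Step 3: rho = 1 - 6*154 / (10*(10^2 - 1)) = 1 - 924/990 = 0.066667.
Step 4: Under H0, t = rho * sqrt((n-2)/(1-rho^2)) = 0.1890 ~ t(8).
Step 5: Two-sided p-value from the t-distribution with 8 df = 0.854813.
Step 6: alpha = 0.1. fail to reject H0.

rho = 0.0667, p = 0.854813, fail to reject H0 at alpha = 0.1.


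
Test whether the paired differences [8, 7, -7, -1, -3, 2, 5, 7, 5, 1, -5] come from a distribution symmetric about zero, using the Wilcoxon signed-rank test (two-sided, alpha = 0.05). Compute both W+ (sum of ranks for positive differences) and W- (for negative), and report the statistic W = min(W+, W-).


Step 1: Drop any zero differences (none here) and take |d_i|.
|d| = [8, 7, 7, 1, 3, 2, 5, 7, 5, 1, 5]
Step 2: Midrank |d_i| (ties get averaged ranks).
ranks: |8|->11, |7|->9, |7|->9, |1|->1.5, |3|->4, |2|->3, |5|->6, |7|->9, |5|->6, |1|->1.5, |5|->6
Step 3: Attach original signs; sum ranks with positive sign and with negative sign.
W+ = 11 + 9 + 3 + 6 + 9 + 6 + 1.5 = 45.5
W- = 9 + 1.5 + 4 + 6 = 20.5
(Check: W+ + W- = 66 should equal n(n+1)/2 = 66.)
Step 4: Test statistic W = min(W+, W-) = 20.5.
Step 5: Ties in |d|, so use the tie-corrected normal approximation.
        E[W] = n(n+1)/4 = 11*12/4 = 33.
        Tie groups: |d|=1 (t=2), |d|=5 (t=3), |d|=7 (t=3); sum(t^3 - t) = 54.
        Var[W] = n(n+1)(2n+1)/24 - sum(t^3-t)/48 = 3036/24 - 54/48 = 125.375.
        z = (W - E[W]) / sqrt(Var[W]) = (20.5 - 33) / 11.1971 = -1.1164.
        Two-sided p = 2*Phi(z) = 0.264268.
Step 6: alpha = 0.05. fail to reject H0.

W+ = 45.5, W- = 20.5, W = min = 20.5, p = 0.264268, fail to reject H0.


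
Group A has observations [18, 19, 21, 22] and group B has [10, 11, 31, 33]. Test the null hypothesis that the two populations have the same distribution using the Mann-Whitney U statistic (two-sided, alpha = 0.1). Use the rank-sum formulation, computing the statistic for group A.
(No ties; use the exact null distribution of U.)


Step 1: Combine and sort all 8 observations; assign midranks.
sorted (value, group): (10,Y), (11,Y), (18,X), (19,X), (21,X), (22,X), (31,Y), (33,Y)
ranks: 10->1, 11->2, 18->3, 19->4, 21->5, 22->6, 31->7, 33->8
Step 2: Rank sum for X: R1 = 3 + 4 + 5 + 6 = 18.
Step 3: U_X = R1 - n1(n1+1)/2 = 18 - 4*5/2 = 18 - 10 = 8.
       U_Y = n1*n2 - U_X = 16 - 8 = 8.
Step 4: No ties, so the exact null distribution of U (based on enumerating the C(8,4) = 70 equally likely rank assignments) gives the two-sided p-value.
Step 5: p-value = 1.000000; compare to alpha = 0.1. fail to reject H0.

U_X = 8, p = 1.000000, fail to reject H0 at alpha = 0.1.


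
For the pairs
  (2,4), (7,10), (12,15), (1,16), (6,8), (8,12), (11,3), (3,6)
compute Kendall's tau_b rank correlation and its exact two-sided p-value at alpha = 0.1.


Step 1: Enumerate the 28 unordered pairs (i,j) with i<j and classify each by sign(x_j-x_i) * sign(y_j-y_i).
  (1,2):dx=+5,dy=+6->C; (1,3):dx=+10,dy=+11->C; (1,4):dx=-1,dy=+12->D; (1,5):dx=+4,dy=+4->C
  (1,6):dx=+6,dy=+8->C; (1,7):dx=+9,dy=-1->D; (1,8):dx=+1,dy=+2->C; (2,3):dx=+5,dy=+5->C
  (2,4):dx=-6,dy=+6->D; (2,5):dx=-1,dy=-2->C; (2,6):dx=+1,dy=+2->C; (2,7):dx=+4,dy=-7->D
  (2,8):dx=-4,dy=-4->C; (3,4):dx=-11,dy=+1->D; (3,5):dx=-6,dy=-7->C; (3,6):dx=-4,dy=-3->C
  (3,7):dx=-1,dy=-12->C; (3,8):dx=-9,dy=-9->C; (4,5):dx=+5,dy=-8->D; (4,6):dx=+7,dy=-4->D
  (4,7):dx=+10,dy=-13->D; (4,8):dx=+2,dy=-10->D; (5,6):dx=+2,dy=+4->C; (5,7):dx=+5,dy=-5->D
  (5,8):dx=-3,dy=-2->C; (6,7):dx=+3,dy=-9->D; (6,8):dx=-5,dy=-6->C; (7,8):dx=-8,dy=+3->D
Step 2: C = 16, D = 12, total pairs = 28.
Step 3: tau = (C - D)/(n(n-1)/2) = (16 - 12)/28 = 0.142857.
Step 4: Exact two-sided p-value (enumerate n! = 40320 permutations of y under H0): p = 0.719544.
Step 5: alpha = 0.1. fail to reject H0.

tau_b = 0.1429 (C=16, D=12), p = 0.719544, fail to reject H0.


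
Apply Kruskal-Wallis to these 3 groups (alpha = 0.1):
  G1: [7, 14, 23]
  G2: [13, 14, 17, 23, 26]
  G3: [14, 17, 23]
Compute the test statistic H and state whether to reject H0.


Step 1: Combine all N = 11 observations and assign midranks.
sorted (value, group, rank): (7,G1,1), (13,G2,2), (14,G1,4), (14,G2,4), (14,G3,4), (17,G2,6.5), (17,G3,6.5), (23,G1,9), (23,G2,9), (23,G3,9), (26,G2,11)
Step 2: Sum ranks within each group.
R_1 = 14 (n_1 = 3)
R_2 = 32.5 (n_2 = 5)
R_3 = 19.5 (n_3 = 3)
Step 3: H = 12/(N(N+1)) * sum(R_i^2/n_i) - 3(N+1)
     = 12/(11*12) * (14^2/3 + 32.5^2/5 + 19.5^2/3) - 3*12
     = 0.090909 * 403.333 - 36
     = 0.666667.
Step 4: Ties present; correction factor C = 1 - 54/(11^3 - 11) = 0.959091. Corrected H = 0.666667 / 0.959091 = 0.695103.
Step 5: Under H0, H ~ chi^2(2); p-value = 0.706416.
Step 6: alpha = 0.1. fail to reject H0.

H = 0.6951, df = 2, p = 0.706416, fail to reject H0.


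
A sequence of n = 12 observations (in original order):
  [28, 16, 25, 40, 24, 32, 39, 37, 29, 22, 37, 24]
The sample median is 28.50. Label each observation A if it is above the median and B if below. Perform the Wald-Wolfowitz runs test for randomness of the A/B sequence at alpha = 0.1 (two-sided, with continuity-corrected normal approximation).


Step 1: Compute median = 28.50; label A = above, B = below.
Labels in order: BBBABAAAABAB  (n_A = 6, n_B = 6)
Step 2: Count runs R = 7.
Step 3: Under H0 (random ordering), E[R] = 2*n_A*n_B/(n_A+n_B) + 1 = 2*6*6/12 + 1 = 7.0000.
        Var[R] = 2*n_A*n_B*(2*n_A*n_B - n_A - n_B) / ((n_A+n_B)^2 * (n_A+n_B-1)) = 4320/1584 = 2.7273.
        SD[R] = 1.6514.
Step 4: R = E[R], so z = 0 with no continuity correction.
Step 5: Two-sided p-value via normal approximation = 2*(1 - Phi(|z|)) = 1.000000.
Step 6: alpha = 0.1. fail to reject H0.

R = 7, z = 0.0000, p = 1.000000, fail to reject H0.


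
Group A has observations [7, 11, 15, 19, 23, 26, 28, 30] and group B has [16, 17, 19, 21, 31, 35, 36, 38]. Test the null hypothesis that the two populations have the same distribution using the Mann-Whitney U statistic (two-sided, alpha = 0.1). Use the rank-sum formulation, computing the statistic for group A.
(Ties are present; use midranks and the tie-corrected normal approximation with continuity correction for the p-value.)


Step 1: Combine and sort all 16 observations; assign midranks.
sorted (value, group): (7,X), (11,X), (15,X), (16,Y), (17,Y), (19,X), (19,Y), (21,Y), (23,X), (26,X), (28,X), (30,X), (31,Y), (35,Y), (36,Y), (38,Y)
ranks: 7->1, 11->2, 15->3, 16->4, 17->5, 19->6.5, 19->6.5, 21->8, 23->9, 26->10, 28->11, 30->12, 31->13, 35->14, 36->15, 38->16
Step 2: Rank sum for X: R1 = 1 + 2 + 3 + 6.5 + 9 + 10 + 11 + 12 = 54.5.
Step 3: U_X = R1 - n1(n1+1)/2 = 54.5 - 8*9/2 = 54.5 - 36 = 18.5.
       U_Y = n1*n2 - U_X = 64 - 18.5 = 45.5.
Step 4: Ties are present, so use the tie-corrected normal approximation (with continuity correction) for the p-value.
Step 5: p-value = 0.171852; compare to alpha = 0.1. fail to reject H0.

U_X = 18.5, p = 0.171852, fail to reject H0 at alpha = 0.1.


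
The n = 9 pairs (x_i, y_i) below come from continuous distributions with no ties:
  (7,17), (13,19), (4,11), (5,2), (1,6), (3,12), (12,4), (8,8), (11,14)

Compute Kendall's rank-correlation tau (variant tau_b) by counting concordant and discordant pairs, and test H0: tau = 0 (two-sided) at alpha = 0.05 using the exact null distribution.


Step 1: Enumerate the 36 unordered pairs (i,j) with i<j and classify each by sign(x_j-x_i) * sign(y_j-y_i).
  (1,2):dx=+6,dy=+2->C; (1,3):dx=-3,dy=-6->C; (1,4):dx=-2,dy=-15->C; (1,5):dx=-6,dy=-11->C
  (1,6):dx=-4,dy=-5->C; (1,7):dx=+5,dy=-13->D; (1,8):dx=+1,dy=-9->D; (1,9):dx=+4,dy=-3->D
  (2,3):dx=-9,dy=-8->C; (2,4):dx=-8,dy=-17->C; (2,5):dx=-12,dy=-13->C; (2,6):dx=-10,dy=-7->C
  (2,7):dx=-1,dy=-15->C; (2,8):dx=-5,dy=-11->C; (2,9):dx=-2,dy=-5->C; (3,4):dx=+1,dy=-9->D
  (3,5):dx=-3,dy=-5->C; (3,6):dx=-1,dy=+1->D; (3,7):dx=+8,dy=-7->D; (3,8):dx=+4,dy=-3->D
  (3,9):dx=+7,dy=+3->C; (4,5):dx=-4,dy=+4->D; (4,6):dx=-2,dy=+10->D; (4,7):dx=+7,dy=+2->C
  (4,8):dx=+3,dy=+6->C; (4,9):dx=+6,dy=+12->C; (5,6):dx=+2,dy=+6->C; (5,7):dx=+11,dy=-2->D
  (5,8):dx=+7,dy=+2->C; (5,9):dx=+10,dy=+8->C; (6,7):dx=+9,dy=-8->D; (6,8):dx=+5,dy=-4->D
  (6,9):dx=+8,dy=+2->C; (7,8):dx=-4,dy=+4->D; (7,9):dx=-1,dy=+10->D; (8,9):dx=+3,dy=+6->C
Step 2: C = 22, D = 14, total pairs = 36.
Step 3: tau = (C - D)/(n(n-1)/2) = (22 - 14)/36 = 0.222222.
Step 4: Exact two-sided p-value (enumerate n! = 362880 permutations of y under H0): p = 0.476709.
Step 5: alpha = 0.05. fail to reject H0.

tau_b = 0.2222 (C=22, D=14), p = 0.476709, fail to reject H0.


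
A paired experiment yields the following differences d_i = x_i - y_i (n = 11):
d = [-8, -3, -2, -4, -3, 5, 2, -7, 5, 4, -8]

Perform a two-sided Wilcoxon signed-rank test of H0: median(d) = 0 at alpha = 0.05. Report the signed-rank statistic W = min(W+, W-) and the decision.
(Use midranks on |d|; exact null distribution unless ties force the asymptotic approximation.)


Step 1: Drop any zero differences (none here) and take |d_i|.
|d| = [8, 3, 2, 4, 3, 5, 2, 7, 5, 4, 8]
Step 2: Midrank |d_i| (ties get averaged ranks).
ranks: |8|->10.5, |3|->3.5, |2|->1.5, |4|->5.5, |3|->3.5, |5|->7.5, |2|->1.5, |7|->9, |5|->7.5, |4|->5.5, |8|->10.5
Step 3: Attach original signs; sum ranks with positive sign and with negative sign.
W+ = 7.5 + 1.5 + 7.5 + 5.5 = 22
W- = 10.5 + 3.5 + 1.5 + 5.5 + 3.5 + 9 + 10.5 = 44
(Check: W+ + W- = 66 should equal n(n+1)/2 = 66.)
Step 4: Test statistic W = min(W+, W-) = 22.
Step 5: Ties in |d|, so use the tie-corrected normal approximation.
        E[W] = n(n+1)/4 = 11*12/4 = 33.
        Tie groups: |d|=2 (t=2), |d|=3 (t=2), |d|=4 (t=2), |d|=5 (t=2), |d|=8 (t=2); sum(t^3 - t) = 30.
        Var[W] = n(n+1)(2n+1)/24 - sum(t^3-t)/48 = 3036/24 - 30/48 = 125.875.
        z = (W - E[W]) / sqrt(Var[W]) = (22 - 33) / 11.2194 = -0.9804.
        Two-sided p = 2*Phi(z) = 0.326867.
Step 6: alpha = 0.05. fail to reject H0.

W+ = 22, W- = 44, W = min = 22, p = 0.326867, fail to reject H0.


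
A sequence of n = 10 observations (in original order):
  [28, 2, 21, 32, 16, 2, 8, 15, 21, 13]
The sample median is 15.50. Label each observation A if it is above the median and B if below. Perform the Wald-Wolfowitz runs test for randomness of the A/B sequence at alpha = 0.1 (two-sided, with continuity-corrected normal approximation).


Step 1: Compute median = 15.50; label A = above, B = below.
Labels in order: ABAAABBBAB  (n_A = 5, n_B = 5)
Step 2: Count runs R = 6.
Step 3: Under H0 (random ordering), E[R] = 2*n_A*n_B/(n_A+n_B) + 1 = 2*5*5/10 + 1 = 6.0000.
        Var[R] = 2*n_A*n_B*(2*n_A*n_B - n_A - n_B) / ((n_A+n_B)^2 * (n_A+n_B-1)) = 2000/900 = 2.2222.
        SD[R] = 1.4907.
Step 4: R = E[R], so z = 0 with no continuity correction.
Step 5: Two-sided p-value via normal approximation = 2*(1 - Phi(|z|)) = 1.000000.
Step 6: alpha = 0.1. fail to reject H0.

R = 6, z = 0.0000, p = 1.000000, fail to reject H0.


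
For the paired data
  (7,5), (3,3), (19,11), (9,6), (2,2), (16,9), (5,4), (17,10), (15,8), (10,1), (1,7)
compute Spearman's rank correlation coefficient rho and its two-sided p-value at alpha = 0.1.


Step 1: Rank x and y separately (midranks; no ties here).
rank(x): 7->5, 3->3, 19->11, 9->6, 2->2, 16->9, 5->4, 17->10, 15->8, 10->7, 1->1
rank(y): 5->5, 3->3, 11->11, 6->6, 2->2, 9->9, 4->4, 10->10, 8->8, 1->1, 7->7
Step 2: d_i = R_x(i) - R_y(i); compute d_i^2.
  (5-5)^2=0, (3-3)^2=0, (11-11)^2=0, (6-6)^2=0, (2-2)^2=0, (9-9)^2=0, (4-4)^2=0, (10-10)^2=0, (8-8)^2=0, (7-1)^2=36, (1-7)^2=36
sum(d^2) = 72.
Step 3: rho = 1 - 6*72 / (11*(11^2 - 1)) = 1 - 432/1320 = 0.672727.
Step 4: Under H0, t = rho * sqrt((n-2)/(1-rho^2)) = 2.7277 ~ t(9).
Step 5: Two-sided p-value from the t-distribution with 9 df = 0.023313.
Step 6: alpha = 0.1. reject H0.

rho = 0.6727, p = 0.023313, reject H0 at alpha = 0.1.


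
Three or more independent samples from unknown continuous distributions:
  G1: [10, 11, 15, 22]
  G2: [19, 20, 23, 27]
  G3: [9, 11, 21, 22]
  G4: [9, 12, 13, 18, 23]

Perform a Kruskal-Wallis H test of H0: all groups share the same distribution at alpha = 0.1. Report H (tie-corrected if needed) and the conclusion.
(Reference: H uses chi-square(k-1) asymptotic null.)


Step 1: Combine all N = 17 observations and assign midranks.
sorted (value, group, rank): (9,G3,1.5), (9,G4,1.5), (10,G1,3), (11,G1,4.5), (11,G3,4.5), (12,G4,6), (13,G4,7), (15,G1,8), (18,G4,9), (19,G2,10), (20,G2,11), (21,G3,12), (22,G1,13.5), (22,G3,13.5), (23,G2,15.5), (23,G4,15.5), (27,G2,17)
Step 2: Sum ranks within each group.
R_1 = 29 (n_1 = 4)
R_2 = 53.5 (n_2 = 4)
R_3 = 31.5 (n_3 = 4)
R_4 = 39 (n_4 = 5)
Step 3: H = 12/(N(N+1)) * sum(R_i^2/n_i) - 3(N+1)
     = 12/(17*18) * (29^2/4 + 53.5^2/4 + 31.5^2/4 + 39^2/5) - 3*18
     = 0.039216 * 1478.08 - 54
     = 3.963725.
Step 4: Ties present; correction factor C = 1 - 24/(17^3 - 17) = 0.995098. Corrected H = 3.963725 / 0.995098 = 3.983251.
Step 5: Under H0, H ~ chi^2(3); p-value = 0.263278.
Step 6: alpha = 0.1. fail to reject H0.

H = 3.9833, df = 3, p = 0.263278, fail to reject H0.


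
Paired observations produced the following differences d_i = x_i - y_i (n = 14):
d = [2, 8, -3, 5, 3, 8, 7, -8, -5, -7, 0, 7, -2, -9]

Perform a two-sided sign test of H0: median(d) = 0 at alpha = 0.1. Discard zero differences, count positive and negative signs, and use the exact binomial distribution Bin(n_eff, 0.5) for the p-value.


Step 1: Discard zero differences. Original n = 14; n_eff = number of nonzero differences = 13.
Nonzero differences (with sign): +2, +8, -3, +5, +3, +8, +7, -8, -5, -7, +7, -2, -9
Step 2: Count signs: positive = 7, negative = 6.
Step 3: Under H0: P(positive) = 0.5, so the number of positives S ~ Bin(13, 0.5).
Step 4: Two-sided exact p-value = sum of Bin(13,0.5) probabilities at or below the observed probability = 1.000000.
Step 5: alpha = 0.1. fail to reject H0.

n_eff = 13, pos = 7, neg = 6, p = 1.000000, fail to reject H0.


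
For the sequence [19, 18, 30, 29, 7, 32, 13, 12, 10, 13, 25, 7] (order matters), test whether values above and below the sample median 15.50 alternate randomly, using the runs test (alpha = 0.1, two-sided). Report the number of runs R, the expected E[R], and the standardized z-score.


Step 1: Compute median = 15.50; label A = above, B = below.
Labels in order: AAAABABBBBAB  (n_A = 6, n_B = 6)
Step 2: Count runs R = 6.
Step 3: Under H0 (random ordering), E[R] = 2*n_A*n_B/(n_A+n_B) + 1 = 2*6*6/12 + 1 = 7.0000.
        Var[R] = 2*n_A*n_B*(2*n_A*n_B - n_A - n_B) / ((n_A+n_B)^2 * (n_A+n_B-1)) = 4320/1584 = 2.7273.
        SD[R] = 1.6514.
Step 4: Continuity-corrected z = (R + 0.5 - E[R]) / SD[R] = (6 + 0.5 - 7.0000) / 1.6514 = -0.3028.
Step 5: Two-sided p-value via normal approximation = 2*(1 - Phi(|z|)) = 0.762069.
Step 6: alpha = 0.1. fail to reject H0.

R = 6, z = -0.3028, p = 0.762069, fail to reject H0.


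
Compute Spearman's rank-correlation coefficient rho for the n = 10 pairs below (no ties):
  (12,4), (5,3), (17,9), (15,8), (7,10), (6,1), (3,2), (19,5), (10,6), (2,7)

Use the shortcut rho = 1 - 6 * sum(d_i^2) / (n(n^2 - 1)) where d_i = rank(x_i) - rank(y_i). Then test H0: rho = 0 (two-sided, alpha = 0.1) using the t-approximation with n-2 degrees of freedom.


Step 1: Rank x and y separately (midranks; no ties here).
rank(x): 12->7, 5->3, 17->9, 15->8, 7->5, 6->4, 3->2, 19->10, 10->6, 2->1
rank(y): 4->4, 3->3, 9->9, 8->8, 10->10, 1->1, 2->2, 5->5, 6->6, 7->7
Step 2: d_i = R_x(i) - R_y(i); compute d_i^2.
  (7-4)^2=9, (3-3)^2=0, (9-9)^2=0, (8-8)^2=0, (5-10)^2=25, (4-1)^2=9, (2-2)^2=0, (10-5)^2=25, (6-6)^2=0, (1-7)^2=36
sum(d^2) = 104.
Step 3: rho = 1 - 6*104 / (10*(10^2 - 1)) = 1 - 624/990 = 0.369697.
Step 4: Under H0, t = rho * sqrt((n-2)/(1-rho^2)) = 1.1254 ~ t(8).
Step 5: Two-sided p-value from the t-distribution with 8 df = 0.293050.
Step 6: alpha = 0.1. fail to reject H0.

rho = 0.3697, p = 0.293050, fail to reject H0 at alpha = 0.1.


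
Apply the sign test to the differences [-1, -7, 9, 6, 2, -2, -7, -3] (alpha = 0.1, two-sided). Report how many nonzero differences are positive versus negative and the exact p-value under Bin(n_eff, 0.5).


Step 1: Discard zero differences. Original n = 8; n_eff = number of nonzero differences = 8.
Nonzero differences (with sign): -1, -7, +9, +6, +2, -2, -7, -3
Step 2: Count signs: positive = 3, negative = 5.
Step 3: Under H0: P(positive) = 0.5, so the number of positives S ~ Bin(8, 0.5).
Step 4: Two-sided exact p-value = sum of Bin(8,0.5) probabilities at or below the observed probability = 0.726562.
Step 5: alpha = 0.1. fail to reject H0.

n_eff = 8, pos = 3, neg = 5, p = 0.726562, fail to reject H0.


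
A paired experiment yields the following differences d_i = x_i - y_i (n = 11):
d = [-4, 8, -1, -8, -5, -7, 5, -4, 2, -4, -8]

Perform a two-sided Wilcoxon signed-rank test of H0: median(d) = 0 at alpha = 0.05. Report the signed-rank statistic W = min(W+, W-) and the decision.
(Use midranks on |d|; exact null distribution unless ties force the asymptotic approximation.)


Step 1: Drop any zero differences (none here) and take |d_i|.
|d| = [4, 8, 1, 8, 5, 7, 5, 4, 2, 4, 8]
Step 2: Midrank |d_i| (ties get averaged ranks).
ranks: |4|->4, |8|->10, |1|->1, |8|->10, |5|->6.5, |7|->8, |5|->6.5, |4|->4, |2|->2, |4|->4, |8|->10
Step 3: Attach original signs; sum ranks with positive sign and with negative sign.
W+ = 10 + 6.5 + 2 = 18.5
W- = 4 + 1 + 10 + 6.5 + 8 + 4 + 4 + 10 = 47.5
(Check: W+ + W- = 66 should equal n(n+1)/2 = 66.)
Step 4: Test statistic W = min(W+, W-) = 18.5.
Step 5: Ties in |d|, so use the tie-corrected normal approximation.
        E[W] = n(n+1)/4 = 11*12/4 = 33.
        Tie groups: |d|=4 (t=3), |d|=5 (t=2), |d|=8 (t=3); sum(t^3 - t) = 54.
        Var[W] = n(n+1)(2n+1)/24 - sum(t^3-t)/48 = 3036/24 - 54/48 = 125.375.
        z = (W - E[W]) / sqrt(Var[W]) = (18.5 - 33) / 11.1971 = -1.2950.
        Two-sided p = 2*Phi(z) = 0.195328.
Step 6: alpha = 0.05. fail to reject H0.

W+ = 18.5, W- = 47.5, W = min = 18.5, p = 0.195328, fail to reject H0.


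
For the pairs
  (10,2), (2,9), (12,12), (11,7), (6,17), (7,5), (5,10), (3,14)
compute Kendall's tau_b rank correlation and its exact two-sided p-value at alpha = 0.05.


Step 1: Enumerate the 28 unordered pairs (i,j) with i<j and classify each by sign(x_j-x_i) * sign(y_j-y_i).
  (1,2):dx=-8,dy=+7->D; (1,3):dx=+2,dy=+10->C; (1,4):dx=+1,dy=+5->C; (1,5):dx=-4,dy=+15->D
  (1,6):dx=-3,dy=+3->D; (1,7):dx=-5,dy=+8->D; (1,8):dx=-7,dy=+12->D; (2,3):dx=+10,dy=+3->C
  (2,4):dx=+9,dy=-2->D; (2,5):dx=+4,dy=+8->C; (2,6):dx=+5,dy=-4->D; (2,7):dx=+3,dy=+1->C
  (2,8):dx=+1,dy=+5->C; (3,4):dx=-1,dy=-5->C; (3,5):dx=-6,dy=+5->D; (3,6):dx=-5,dy=-7->C
  (3,7):dx=-7,dy=-2->C; (3,8):dx=-9,dy=+2->D; (4,5):dx=-5,dy=+10->D; (4,6):dx=-4,dy=-2->C
  (4,7):dx=-6,dy=+3->D; (4,8):dx=-8,dy=+7->D; (5,6):dx=+1,dy=-12->D; (5,7):dx=-1,dy=-7->C
  (5,8):dx=-3,dy=-3->C; (6,7):dx=-2,dy=+5->D; (6,8):dx=-4,dy=+9->D; (7,8):dx=-2,dy=+4->D
Step 2: C = 12, D = 16, total pairs = 28.
Step 3: tau = (C - D)/(n(n-1)/2) = (12 - 16)/28 = -0.142857.
Step 4: Exact two-sided p-value (enumerate n! = 40320 permutations of y under H0): p = 0.719544.
Step 5: alpha = 0.05. fail to reject H0.

tau_b = -0.1429 (C=12, D=16), p = 0.719544, fail to reject H0.


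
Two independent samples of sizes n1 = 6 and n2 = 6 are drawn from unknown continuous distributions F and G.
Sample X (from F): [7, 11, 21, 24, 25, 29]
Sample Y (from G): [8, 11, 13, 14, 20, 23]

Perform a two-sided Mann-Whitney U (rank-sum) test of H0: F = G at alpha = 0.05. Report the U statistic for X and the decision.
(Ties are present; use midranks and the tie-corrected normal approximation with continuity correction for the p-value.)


Step 1: Combine and sort all 12 observations; assign midranks.
sorted (value, group): (7,X), (8,Y), (11,X), (11,Y), (13,Y), (14,Y), (20,Y), (21,X), (23,Y), (24,X), (25,X), (29,X)
ranks: 7->1, 8->2, 11->3.5, 11->3.5, 13->5, 14->6, 20->7, 21->8, 23->9, 24->10, 25->11, 29->12
Step 2: Rank sum for X: R1 = 1 + 3.5 + 8 + 10 + 11 + 12 = 45.5.
Step 3: U_X = R1 - n1(n1+1)/2 = 45.5 - 6*7/2 = 45.5 - 21 = 24.5.
       U_Y = n1*n2 - U_X = 36 - 24.5 = 11.5.
Step 4: Ties are present, so use the tie-corrected normal approximation (with continuity correction) for the p-value.
Step 5: p-value = 0.335822; compare to alpha = 0.05. fail to reject H0.

U_X = 24.5, p = 0.335822, fail to reject H0 at alpha = 0.05.


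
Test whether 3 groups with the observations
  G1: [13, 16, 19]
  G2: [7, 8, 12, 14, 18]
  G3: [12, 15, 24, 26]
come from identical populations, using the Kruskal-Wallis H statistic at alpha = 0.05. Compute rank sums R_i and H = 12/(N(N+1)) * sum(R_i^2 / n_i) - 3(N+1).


Step 1: Combine all N = 12 observations and assign midranks.
sorted (value, group, rank): (7,G2,1), (8,G2,2), (12,G2,3.5), (12,G3,3.5), (13,G1,5), (14,G2,6), (15,G3,7), (16,G1,8), (18,G2,9), (19,G1,10), (24,G3,11), (26,G3,12)
Step 2: Sum ranks within each group.
R_1 = 23 (n_1 = 3)
R_2 = 21.5 (n_2 = 5)
R_3 = 33.5 (n_3 = 4)
Step 3: H = 12/(N(N+1)) * sum(R_i^2/n_i) - 3(N+1)
     = 12/(12*13) * (23^2/3 + 21.5^2/5 + 33.5^2/4) - 3*13
     = 0.076923 * 549.346 - 39
     = 3.257372.
Step 4: Ties present; correction factor C = 1 - 6/(12^3 - 12) = 0.996503. Corrected H = 3.257372 / 0.996503 = 3.268801.
Step 5: Under H0, H ~ chi^2(2); p-value = 0.195069.
Step 6: alpha = 0.05. fail to reject H0.

H = 3.2688, df = 2, p = 0.195069, fail to reject H0.


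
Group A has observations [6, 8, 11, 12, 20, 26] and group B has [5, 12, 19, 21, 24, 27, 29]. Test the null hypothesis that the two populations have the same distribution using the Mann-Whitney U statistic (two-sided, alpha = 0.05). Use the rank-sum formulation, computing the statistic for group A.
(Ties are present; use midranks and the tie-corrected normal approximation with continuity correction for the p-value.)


Step 1: Combine and sort all 13 observations; assign midranks.
sorted (value, group): (5,Y), (6,X), (8,X), (11,X), (12,X), (12,Y), (19,Y), (20,X), (21,Y), (24,Y), (26,X), (27,Y), (29,Y)
ranks: 5->1, 6->2, 8->3, 11->4, 12->5.5, 12->5.5, 19->7, 20->8, 21->9, 24->10, 26->11, 27->12, 29->13
Step 2: Rank sum for X: R1 = 2 + 3 + 4 + 5.5 + 8 + 11 = 33.5.
Step 3: U_X = R1 - n1(n1+1)/2 = 33.5 - 6*7/2 = 33.5 - 21 = 12.5.
       U_Y = n1*n2 - U_X = 42 - 12.5 = 29.5.
Step 4: Ties are present, so use the tie-corrected normal approximation (with continuity correction) for the p-value.
Step 5: p-value = 0.252445; compare to alpha = 0.05. fail to reject H0.

U_X = 12.5, p = 0.252445, fail to reject H0 at alpha = 0.05.


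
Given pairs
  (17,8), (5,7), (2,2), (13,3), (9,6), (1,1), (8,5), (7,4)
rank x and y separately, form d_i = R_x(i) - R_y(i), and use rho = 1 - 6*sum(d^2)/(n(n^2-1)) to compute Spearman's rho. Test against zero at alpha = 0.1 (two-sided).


Step 1: Rank x and y separately (midranks; no ties here).
rank(x): 17->8, 5->3, 2->2, 13->7, 9->6, 1->1, 8->5, 7->4
rank(y): 8->8, 7->7, 2->2, 3->3, 6->6, 1->1, 5->5, 4->4
Step 2: d_i = R_x(i) - R_y(i); compute d_i^2.
  (8-8)^2=0, (3-7)^2=16, (2-2)^2=0, (7-3)^2=16, (6-6)^2=0, (1-1)^2=0, (5-5)^2=0, (4-4)^2=0
sum(d^2) = 32.
Step 3: rho = 1 - 6*32 / (8*(8^2 - 1)) = 1 - 192/504 = 0.619048.
Step 4: Under H0, t = rho * sqrt((n-2)/(1-rho^2)) = 1.9308 ~ t(6).
Step 5: Two-sided p-value from the t-distribution with 6 df = 0.101733.
Step 6: alpha = 0.1. fail to reject H0.

rho = 0.6190, p = 0.101733, fail to reject H0 at alpha = 0.1.


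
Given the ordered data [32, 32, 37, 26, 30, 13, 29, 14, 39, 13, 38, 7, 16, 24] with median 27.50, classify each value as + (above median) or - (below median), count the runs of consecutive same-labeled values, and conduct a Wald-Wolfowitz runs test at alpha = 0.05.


Step 1: Compute median = 27.50; label A = above, B = below.
Labels in order: AAABABABABABBB  (n_A = 7, n_B = 7)
Step 2: Count runs R = 10.
Step 3: Under H0 (random ordering), E[R] = 2*n_A*n_B/(n_A+n_B) + 1 = 2*7*7/14 + 1 = 8.0000.
        Var[R] = 2*n_A*n_B*(2*n_A*n_B - n_A - n_B) / ((n_A+n_B)^2 * (n_A+n_B-1)) = 8232/2548 = 3.2308.
        SD[R] = 1.7974.
Step 4: Continuity-corrected z = (R - 0.5 - E[R]) / SD[R] = (10 - 0.5 - 8.0000) / 1.7974 = 0.8345.
Step 5: Two-sided p-value via normal approximation = 2*(1 - Phi(|z|)) = 0.403986.
Step 6: alpha = 0.05. fail to reject H0.

R = 10, z = 0.8345, p = 0.403986, fail to reject H0.


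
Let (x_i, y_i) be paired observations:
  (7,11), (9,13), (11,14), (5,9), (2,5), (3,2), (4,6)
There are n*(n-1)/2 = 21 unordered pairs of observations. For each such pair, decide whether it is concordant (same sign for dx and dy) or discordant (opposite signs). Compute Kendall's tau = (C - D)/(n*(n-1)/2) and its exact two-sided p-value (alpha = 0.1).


Step 1: Enumerate the 21 unordered pairs (i,j) with i<j and classify each by sign(x_j-x_i) * sign(y_j-y_i).
  (1,2):dx=+2,dy=+2->C; (1,3):dx=+4,dy=+3->C; (1,4):dx=-2,dy=-2->C; (1,5):dx=-5,dy=-6->C
  (1,6):dx=-4,dy=-9->C; (1,7):dx=-3,dy=-5->C; (2,3):dx=+2,dy=+1->C; (2,4):dx=-4,dy=-4->C
  (2,5):dx=-7,dy=-8->C; (2,6):dx=-6,dy=-11->C; (2,7):dx=-5,dy=-7->C; (3,4):dx=-6,dy=-5->C
  (3,5):dx=-9,dy=-9->C; (3,6):dx=-8,dy=-12->C; (3,7):dx=-7,dy=-8->C; (4,5):dx=-3,dy=-4->C
  (4,6):dx=-2,dy=-7->C; (4,7):dx=-1,dy=-3->C; (5,6):dx=+1,dy=-3->D; (5,7):dx=+2,dy=+1->C
  (6,7):dx=+1,dy=+4->C
Step 2: C = 20, D = 1, total pairs = 21.
Step 3: tau = (C - D)/(n(n-1)/2) = (20 - 1)/21 = 0.904762.
Step 4: Exact two-sided p-value (enumerate n! = 5040 permutations of y under H0): p = 0.002778.
Step 5: alpha = 0.1. reject H0.

tau_b = 0.9048 (C=20, D=1), p = 0.002778, reject H0.


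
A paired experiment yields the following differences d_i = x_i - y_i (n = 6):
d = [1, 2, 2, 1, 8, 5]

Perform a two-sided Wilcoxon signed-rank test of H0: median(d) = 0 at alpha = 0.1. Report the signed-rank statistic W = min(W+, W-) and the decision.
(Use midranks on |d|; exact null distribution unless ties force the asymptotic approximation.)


Step 1: Drop any zero differences (none here) and take |d_i|.
|d| = [1, 2, 2, 1, 8, 5]
Step 2: Midrank |d_i| (ties get averaged ranks).
ranks: |1|->1.5, |2|->3.5, |2|->3.5, |1|->1.5, |8|->6, |5|->5
Step 3: Attach original signs; sum ranks with positive sign and with negative sign.
W+ = 1.5 + 3.5 + 3.5 + 1.5 + 6 + 5 = 21
W- = 0 = 0
(Check: W+ + W- = 21 should equal n(n+1)/2 = 21.)
Step 4: Test statistic W = min(W+, W-) = 0.
Step 5: Ties in |d|, so use the tie-corrected normal approximation.
        E[W] = n(n+1)/4 = 6*7/4 = 10.5.
        Tie groups: |d|=1 (t=2), |d|=2 (t=2); sum(t^3 - t) = 12.
        Var[W] = n(n+1)(2n+1)/24 - sum(t^3-t)/48 = 546/24 - 12/48 = 22.5.
        z = (W - E[W]) / sqrt(Var[W]) = (0 - 10.5) / 4.7434 = -2.2136.
        Two-sided p = 2*Phi(z) = 0.026857.
Step 6: alpha = 0.1. reject H0.

W+ = 21, W- = 0, W = min = 0, p = 0.026857, reject H0.
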